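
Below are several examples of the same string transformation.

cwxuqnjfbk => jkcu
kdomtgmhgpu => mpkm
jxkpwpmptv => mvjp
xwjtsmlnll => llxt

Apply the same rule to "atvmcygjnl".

What's happening: keep one character in every 3, starting at position 1 (positions 1st, 4th, 7th, ...), then move the first 2 characters to the end (rotate left by 2).
Applying that to "atvmcygjnl" gives "glam".

glam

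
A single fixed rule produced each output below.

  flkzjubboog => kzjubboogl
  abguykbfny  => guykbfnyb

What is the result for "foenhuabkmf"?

What's happening: delete the first character, then move the first character to the end.
Applying both steps to "foenhuabkmf": "oenhuabkmf", then "enhuabkmfo".

enhuabkmfo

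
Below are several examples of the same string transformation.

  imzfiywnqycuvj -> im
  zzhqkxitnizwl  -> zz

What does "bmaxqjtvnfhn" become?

What's happening: keep only the first 2 characters.
For "bmaxqjtvnfhn" the result is "bm".

bm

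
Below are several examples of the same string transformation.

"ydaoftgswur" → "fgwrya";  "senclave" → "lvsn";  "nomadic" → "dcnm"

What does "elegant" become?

Rule — keep every other character starting from the first (positions 1st, 3rd, 5th, ...), then move the first 2 characters to the end (rotate left by 2).
Applying that to "elegant" gives "atee".

atee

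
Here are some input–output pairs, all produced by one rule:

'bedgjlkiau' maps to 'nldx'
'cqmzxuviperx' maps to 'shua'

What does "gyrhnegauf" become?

What's happening: shift every letter 3 places forward in the alphabet (wrapping around), then keep only the last 4 characters.
On "gyrhnegauf": the first step gives "jbukqhjdxi", and the second then gives "jdxi".

jdxi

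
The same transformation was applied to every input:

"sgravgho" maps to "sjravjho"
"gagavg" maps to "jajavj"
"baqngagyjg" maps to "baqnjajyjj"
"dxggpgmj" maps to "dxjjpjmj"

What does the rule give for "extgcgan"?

extjcjan

Rule — replace every "g" with "j".
"extgcgan" → "extjcjan".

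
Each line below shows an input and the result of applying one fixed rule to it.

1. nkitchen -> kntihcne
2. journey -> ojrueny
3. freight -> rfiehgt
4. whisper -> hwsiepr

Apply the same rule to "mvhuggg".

What's happening: swap each adjacent pair of characters (1↔2, 3↔4, ...).
On "mvhuggg" that produces "vmuhggg".

vmuhggg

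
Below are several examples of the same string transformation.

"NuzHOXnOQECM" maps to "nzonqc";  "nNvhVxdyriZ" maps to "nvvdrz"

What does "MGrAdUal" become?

mrda

The transformation: keep every other character starting from the first (positions 1st, 3rd, 5th, ...), then convert every letter to lowercase.
Starting from "MGrAdUal": after the first operation, "Mrda"; after the second, "mrda".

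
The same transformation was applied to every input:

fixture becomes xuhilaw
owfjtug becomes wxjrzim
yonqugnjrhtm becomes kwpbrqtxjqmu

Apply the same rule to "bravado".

The pattern: shift every letter 3 places forward in the alphabet (wrapping around), then move the last 3 characters to the front (rotate right by 3).
On "bravado": the first step gives "eudydgr", and the second then gives "dgreudy".

dgreudy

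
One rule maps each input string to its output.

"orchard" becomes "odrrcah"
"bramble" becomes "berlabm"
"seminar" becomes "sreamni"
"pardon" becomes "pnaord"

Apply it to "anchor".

arnoch

The pattern: take characters alternately from the front and the back (1st, last, 2nd, 2nd-last, ...).
So "anchor" becomes "arnoch".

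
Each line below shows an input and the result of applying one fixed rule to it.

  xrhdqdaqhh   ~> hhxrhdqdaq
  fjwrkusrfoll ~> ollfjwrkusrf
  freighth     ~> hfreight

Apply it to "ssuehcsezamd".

amdssuehcsez

Looking at the pairs, the operation is to swap the front and back halves of the string, then move the first 3 characters to the end (rotate left by 3).
Doing the same to "ssuehcsezamd": "amdssuehcsez".
(Check on "freighth": → "ghthfrei" → "hfreight" ✓)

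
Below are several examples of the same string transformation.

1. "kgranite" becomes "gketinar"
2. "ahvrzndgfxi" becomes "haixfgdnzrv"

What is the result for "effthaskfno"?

The rule is to reverse the string, then move the last 2 characters to the front (rotate right by 2).
On "effthaskfno": the first step gives "onfksahtffe", and the second then gives "feonfksahtf".

feonfksahtf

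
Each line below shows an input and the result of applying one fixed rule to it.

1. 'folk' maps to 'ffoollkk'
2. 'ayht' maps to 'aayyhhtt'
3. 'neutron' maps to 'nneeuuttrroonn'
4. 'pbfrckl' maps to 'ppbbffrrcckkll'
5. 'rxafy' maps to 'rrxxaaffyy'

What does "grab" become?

ggrraabb

Rule — double every character.
Doing the same to "grab": "ggrraabb".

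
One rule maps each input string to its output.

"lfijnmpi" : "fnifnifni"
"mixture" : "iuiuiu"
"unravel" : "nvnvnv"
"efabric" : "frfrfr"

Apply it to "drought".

The transformation: keep one character in every 3, starting at position 2 (positions 2nd, 5th, 8th, ...), then write the whole string 3 times in a row.
"drought" → "rg" → "rgrgrg".

rgrgrg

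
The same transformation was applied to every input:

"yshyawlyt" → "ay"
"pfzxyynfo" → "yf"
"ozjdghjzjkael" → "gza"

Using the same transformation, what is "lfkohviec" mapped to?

The pattern: delete the first 2 characters, then keep one character in every 3, starting at position 3 (positions 3rd, 6th, 9th, ...).
Working it through for "lfkohviec": intermediate "kohviec", final "he".

he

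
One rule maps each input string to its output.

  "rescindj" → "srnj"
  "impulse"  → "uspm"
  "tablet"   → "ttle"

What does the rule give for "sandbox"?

xson

In each case the input is transformed by: sort the characters into reverse alphabetical order, then keep only the first 4 characters.
For "sandbox", step one produces "xsondba"; step two turns that into "xson".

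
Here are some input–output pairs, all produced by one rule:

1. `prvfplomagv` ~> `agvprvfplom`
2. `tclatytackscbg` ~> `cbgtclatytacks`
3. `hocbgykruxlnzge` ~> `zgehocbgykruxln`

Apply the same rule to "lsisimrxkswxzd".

xzdlsisimrxksw

Looking at the pairs, the operation is to move the last 3 characters to the front (rotate right by 3).
For "lsisimrxkswxzd" the result is "xzdlsisimrxksw".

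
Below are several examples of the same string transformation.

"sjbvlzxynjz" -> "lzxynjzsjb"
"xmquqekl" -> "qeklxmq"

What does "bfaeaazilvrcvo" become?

Each output is the input with this applied: move the first 3 characters to the end (rotate left by 3), then delete the first character.
Doing the same to "bfaeaazilvrcvo": "aazilvrcvobfa".

aazilvrcvobfa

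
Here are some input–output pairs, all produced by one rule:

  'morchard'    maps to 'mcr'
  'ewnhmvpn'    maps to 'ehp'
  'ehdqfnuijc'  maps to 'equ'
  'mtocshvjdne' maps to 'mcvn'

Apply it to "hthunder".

Looking at the pairs, the operation is to delete the last character, then keep one character in every 3, starting at position 1 (positions 1st, 4th, 7th, ...).
Applying both steps to "hthunder": "hthunde", then "hue".

hue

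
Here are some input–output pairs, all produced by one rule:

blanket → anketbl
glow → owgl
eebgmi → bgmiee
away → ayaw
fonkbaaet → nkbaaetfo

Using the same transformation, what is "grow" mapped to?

In each case the input is transformed by: move the first 2 characters to the end (rotate left by 2).
"grow" → "owgr".

owgr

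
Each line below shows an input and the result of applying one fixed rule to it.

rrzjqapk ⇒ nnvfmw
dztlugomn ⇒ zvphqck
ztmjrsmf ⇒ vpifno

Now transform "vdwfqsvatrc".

rzsbmorwp

The transformation: delete the last 2 characters, then shift every letter 4 places backward in the alphabet (wrapping around).
"vdwfqsvatrc" → "vdwfqsvat" → "rzsbmorwp".
(Check on "dztlugomn": → "dztlugo" → "zvphqck" ✓)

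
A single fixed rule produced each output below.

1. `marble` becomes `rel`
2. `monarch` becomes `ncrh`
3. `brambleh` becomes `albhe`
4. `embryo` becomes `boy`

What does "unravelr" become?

revrl

The rule is to swap each adjacent pair of characters (1↔2, 3↔4, ...), then delete the first 3 characters.
For "unravelr", step one produces "nuarevrl"; step two turns that into "revrl".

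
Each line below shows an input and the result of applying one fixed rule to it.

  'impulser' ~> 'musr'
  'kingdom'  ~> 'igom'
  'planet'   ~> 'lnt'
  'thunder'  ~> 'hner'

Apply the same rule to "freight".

riht

Looking at the pairs, the operation is to swap each adjacent pair of characters (1↔2, 3↔4, ...), then keep every other character starting from the first (positions 1st, 3rd, 5th, ...).
"freight" → "rfiehgt" → "riht".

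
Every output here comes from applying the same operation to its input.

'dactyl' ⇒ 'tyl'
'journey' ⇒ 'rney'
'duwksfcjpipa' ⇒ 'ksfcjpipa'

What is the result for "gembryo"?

bryo

The transformation: delete the first 3 characters.
Doing the same to "gembryo": "bryo".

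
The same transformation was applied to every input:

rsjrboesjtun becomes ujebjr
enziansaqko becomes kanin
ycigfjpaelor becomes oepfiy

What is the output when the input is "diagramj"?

The transformation: reverse the string, then keep every other character starting from the second (positions 2nd, 4th, 6th, ...).
Starting from "diagramj": after the first operation, "jmargaid"; after the second, "mrad".

mrad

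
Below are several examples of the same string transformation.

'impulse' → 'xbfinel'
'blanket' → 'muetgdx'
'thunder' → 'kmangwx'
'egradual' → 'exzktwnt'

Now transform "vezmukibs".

Rule — move the last character to the front, then shift every letter 7 places backward in the alphabet (wrapping around).
Starting from "vezmukibs": after the first operation, "svezmukib"; after the second, "loxsfndbu".

loxsfndbu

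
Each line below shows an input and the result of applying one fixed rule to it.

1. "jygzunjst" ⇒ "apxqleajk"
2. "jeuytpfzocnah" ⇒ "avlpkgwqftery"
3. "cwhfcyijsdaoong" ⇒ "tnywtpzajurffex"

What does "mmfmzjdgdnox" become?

Looking at the pairs, the operation is to shift every letter 9 places backward in the alphabet (wrapping around).
Doing the same to "mmfmzjdgdnox": "ddwdqauxuefo".

ddwdqauxuefo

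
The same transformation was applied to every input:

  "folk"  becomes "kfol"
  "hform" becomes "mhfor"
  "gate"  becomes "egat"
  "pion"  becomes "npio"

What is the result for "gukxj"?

Rule — move the last character to the front.
On "gukxj" that produces "jgukx".

jgukx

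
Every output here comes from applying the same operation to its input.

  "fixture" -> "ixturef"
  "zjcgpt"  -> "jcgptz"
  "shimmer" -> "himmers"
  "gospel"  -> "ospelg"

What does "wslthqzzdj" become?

slthqzzdjw

In each case the input is transformed by: move the first character to the end.
Doing the same to "wslthqzzdj": "slthqzzdjw".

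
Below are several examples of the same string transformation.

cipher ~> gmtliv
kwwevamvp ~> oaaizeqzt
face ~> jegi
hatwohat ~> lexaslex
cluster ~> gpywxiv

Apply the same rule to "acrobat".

The pattern: shift every letter 4 places forward in the alphabet (wrapping around).
For "acrobat" the result is "egvsfex".

egvsfex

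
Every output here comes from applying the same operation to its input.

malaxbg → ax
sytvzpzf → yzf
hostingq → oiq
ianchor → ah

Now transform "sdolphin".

dpn

Each output is the input with this applied: keep one character in every 3, starting at position 2 (positions 2nd, 5th, 8th, ...).
Doing the same to "sdolphin": "dpn".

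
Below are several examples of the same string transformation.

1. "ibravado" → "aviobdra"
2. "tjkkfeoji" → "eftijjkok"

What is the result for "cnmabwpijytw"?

wpcwntmyajbi

Rule — take characters alternately from the front and the back (1st, last, 2nd, 2nd-last, ...), then move the last 2 characters to the front (rotate right by 2).
Starting from "cnmabwpijytw": after the first operation, "cwntmyajbiwp"; after the second, "wpcwntmyajbi".
(Check on "ibravado": → "iobdraav" → "aviobdra" ✓)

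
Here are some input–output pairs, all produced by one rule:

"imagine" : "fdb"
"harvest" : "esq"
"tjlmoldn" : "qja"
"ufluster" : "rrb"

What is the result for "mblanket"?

jxb

The pattern: keep one character in every 3, starting at position 1 (positions 1st, 4th, 7th, ...), then shift every letter 3 places backward in the alphabet (wrapping around).
For "mblanket", step one produces "mae"; step two turns that into "jxb".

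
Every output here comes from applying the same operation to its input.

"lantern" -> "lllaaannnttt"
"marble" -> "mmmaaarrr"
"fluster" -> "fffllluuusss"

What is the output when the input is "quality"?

qqquuuaaalll

Looking at the pairs, the operation is to delete the last 3 characters, then repeat every character 3 times.
"quality" → "qual" → "qqquuuaaalll".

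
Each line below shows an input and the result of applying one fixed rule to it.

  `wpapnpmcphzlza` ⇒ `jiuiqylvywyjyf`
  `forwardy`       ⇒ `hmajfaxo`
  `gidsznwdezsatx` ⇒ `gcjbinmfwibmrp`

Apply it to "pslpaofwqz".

izfoxjyuby

Each output is the input with this applied: shift every letter 9 places forward in the alphabet (wrapping around), then reverse the string.
"pslpaofwqz" → "ybuyjxofzi" → "izfoxjyuby".
(Check on "forwardy": → "oxafjamh" → "hmajfaxo" ✓)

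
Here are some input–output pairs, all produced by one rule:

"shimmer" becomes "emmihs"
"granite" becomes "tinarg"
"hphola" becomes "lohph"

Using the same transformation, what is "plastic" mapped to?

itsalp

The transformation: reverse the string, then delete the first character.
Starting from "plastic": after the first operation, "citsalp"; after the second, "itsalp".
(Check on "granite": → "etinarg" → "tinarg" ✓)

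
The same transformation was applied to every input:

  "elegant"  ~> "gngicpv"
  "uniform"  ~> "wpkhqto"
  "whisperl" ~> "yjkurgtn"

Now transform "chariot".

In each case the input is transformed by: shift every letter 2 places forward in the alphabet (wrapping around).
For "chariot" the result is "ejctkqv".

ejctkqv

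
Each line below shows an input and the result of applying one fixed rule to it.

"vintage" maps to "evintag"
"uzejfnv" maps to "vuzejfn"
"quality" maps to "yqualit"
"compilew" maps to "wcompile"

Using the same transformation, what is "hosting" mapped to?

Each output is the input with this applied: move the last character to the front.
Doing the same to "hosting": "ghostin".

ghostin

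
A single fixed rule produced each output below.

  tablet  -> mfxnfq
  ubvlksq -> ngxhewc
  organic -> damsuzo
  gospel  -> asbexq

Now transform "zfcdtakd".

The pattern: shift every letter 12 places forward in the alphabet (wrapping around), then swap each adjacent pair of characters (1↔2, 3↔4, ...).
Starting from "zfcdtakd": after the first operation, "lropfmwp"; after the second, "rlpomfpw".

rlpomfpw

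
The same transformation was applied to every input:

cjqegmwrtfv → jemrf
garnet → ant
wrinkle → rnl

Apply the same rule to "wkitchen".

The transformation: keep every other character starting from the second (positions 2nd, 4th, 6th, ...).
"wkitchen" → "kthn".

kthn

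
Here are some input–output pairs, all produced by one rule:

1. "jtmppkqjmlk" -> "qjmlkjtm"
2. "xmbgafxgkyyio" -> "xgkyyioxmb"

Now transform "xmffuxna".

naxmf

Rule — move the first 3 characters to the end (rotate left by 3), then delete the first 3 characters.
Working it through for "xmffuxna": intermediate "fuxnaxmf", final "naxmf".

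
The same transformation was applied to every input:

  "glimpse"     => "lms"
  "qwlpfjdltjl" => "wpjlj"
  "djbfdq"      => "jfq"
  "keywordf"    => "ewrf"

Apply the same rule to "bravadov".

rvdv

In each case the input is transformed by: keep every other character starting from the second (positions 2nd, 4th, 6th, ...).
"bravadov" → "rvdv".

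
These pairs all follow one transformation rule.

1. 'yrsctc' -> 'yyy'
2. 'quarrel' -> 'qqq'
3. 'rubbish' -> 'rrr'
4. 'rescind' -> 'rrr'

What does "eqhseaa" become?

The transformation: repeat every character 3 times, then keep only the first 3 characters.
On "eqhseaa": the first step gives "eeeqqqhhhssseeeaaaaaa", and the second then gives "eee".

eee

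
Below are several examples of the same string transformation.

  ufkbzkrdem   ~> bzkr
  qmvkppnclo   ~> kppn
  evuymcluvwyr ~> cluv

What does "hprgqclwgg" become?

gqcl

The pattern: move the last 3 characters to the front (rotate right by 3), then keep only the last 4 characters.
Applying both steps to "hprgqclwgg": "wgghprgqcl", then "gqcl".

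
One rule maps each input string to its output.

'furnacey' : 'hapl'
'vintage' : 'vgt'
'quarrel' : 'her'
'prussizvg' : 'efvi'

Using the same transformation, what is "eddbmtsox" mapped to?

Rule — keep every other character starting from the second (positions 2nd, 4th, 6th, ...), then shift every letter 13 places forward in the alphabet (wrapping around) — i.e. ROT13.
On "eddbmtsox": the first step gives "dbto", and the second then gives "qogb".

qogb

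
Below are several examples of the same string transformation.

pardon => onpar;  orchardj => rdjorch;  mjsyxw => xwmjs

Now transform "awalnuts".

utsawal

The pattern: swap the front and back halves of the string, then delete the first character.
For "awalnuts", step one produces "nutsawal"; step two turns that into "utsawal".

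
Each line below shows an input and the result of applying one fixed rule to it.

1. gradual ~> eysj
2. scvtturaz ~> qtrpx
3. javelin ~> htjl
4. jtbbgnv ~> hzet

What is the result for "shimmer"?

qgkp

Each output is the input with this applied: keep every other character starting from the first (positions 1st, 3rd, 5th, ...), then shift every letter 2 places backward in the alphabet (wrapping around).
Applying that to "shimmer" gives "qgkp".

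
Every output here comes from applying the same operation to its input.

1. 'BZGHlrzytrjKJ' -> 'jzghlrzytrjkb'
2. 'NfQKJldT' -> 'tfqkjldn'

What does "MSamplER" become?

The rule is to swap the first and last characters, then convert every letter to lowercase.
Starting from "MSamplER": after the first operation, "RSamplEM"; after the second, "rsamplem".

rsamplem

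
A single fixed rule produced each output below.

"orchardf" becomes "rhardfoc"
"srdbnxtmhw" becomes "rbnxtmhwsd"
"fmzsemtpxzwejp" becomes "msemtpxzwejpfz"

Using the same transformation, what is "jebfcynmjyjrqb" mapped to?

Looking at the pairs, the operation is to move the first 2 characters to the end (rotate left by 2), then swap the first and last characters.
On "jebfcynmjyjrqb": the first step gives "bfcynmjyjrqbje", and the second then gives "efcynmjyjrqbjb".

efcynmjyjrqbjb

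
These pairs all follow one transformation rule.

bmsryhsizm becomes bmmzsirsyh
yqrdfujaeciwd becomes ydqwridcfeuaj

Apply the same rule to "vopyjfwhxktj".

vjotpkyxjhfw

Rule — take characters alternately from the front and the back (1st, last, 2nd, 2nd-last, ...).
Applying that to "vopyjfwhxktj" gives "vjotpkyxjhfw".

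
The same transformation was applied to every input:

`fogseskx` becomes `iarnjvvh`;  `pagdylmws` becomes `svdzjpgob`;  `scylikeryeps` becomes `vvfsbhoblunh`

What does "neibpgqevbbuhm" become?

The rule is to take characters alternately from the front and the back (1st, last, 2nd, 2nd-last, ...), then shift every letter 3 places forward in the alphabet (wrapping around).
Applying both steps to "neibpgqevbbuhm": "nmehiubbpbgvqe", then "qphklxeesejyth".

qphklxeesejyth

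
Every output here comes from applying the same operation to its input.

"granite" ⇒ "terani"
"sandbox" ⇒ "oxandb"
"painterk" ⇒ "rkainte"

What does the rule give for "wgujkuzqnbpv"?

What's happening: delete the first character, then move the last 2 characters to the front (rotate right by 2).
So "wgujkuzqnbpv" becomes "pvgujkuzqnb".

pvgujkuzqnb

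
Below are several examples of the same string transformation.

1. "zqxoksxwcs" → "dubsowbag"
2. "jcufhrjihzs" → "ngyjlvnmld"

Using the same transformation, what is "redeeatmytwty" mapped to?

The rule is to delete the last character, then shift every letter 4 places forward in the alphabet (wrapping around).
Working it through for "redeeatmytwty": intermediate "redeeatmytwt", final "vihiiexqcxax".

vihiiexqcxax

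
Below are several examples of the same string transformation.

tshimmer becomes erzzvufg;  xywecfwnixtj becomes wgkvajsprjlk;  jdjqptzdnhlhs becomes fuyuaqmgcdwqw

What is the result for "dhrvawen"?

The pattern: reverse the string, then shift every letter 13 places forward in the alphabet (wrapping around) — i.e. ROT13.
"dhrvawen" → "newavrhd" → "arjnieuq".

arjnieuq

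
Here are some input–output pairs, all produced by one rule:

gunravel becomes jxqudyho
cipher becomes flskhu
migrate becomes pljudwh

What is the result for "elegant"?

hohjdqw

The rule is to shift every letter 3 places forward in the alphabet (wrapping around).
Doing the same to "elegant": "hohjdqw".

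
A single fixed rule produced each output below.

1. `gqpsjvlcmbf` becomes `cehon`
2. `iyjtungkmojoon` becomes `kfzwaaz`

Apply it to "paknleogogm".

mzqss

Each output is the input with this applied: shift every letter 12 places forward in the alphabet (wrapping around), then keep every other character starting from the second (positions 2nd, 4th, 6th, ...).
Applying both steps to "paknleogogm": "bmwzxqasasy", then "mzqss".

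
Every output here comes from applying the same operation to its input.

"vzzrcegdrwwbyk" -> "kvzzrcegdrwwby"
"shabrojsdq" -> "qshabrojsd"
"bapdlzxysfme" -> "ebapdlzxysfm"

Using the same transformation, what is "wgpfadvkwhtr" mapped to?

The pattern: move the last character to the front.
Applying that to "wgpfadvkwhtr" gives "rwgpfadvkwht".

rwgpfadvkwht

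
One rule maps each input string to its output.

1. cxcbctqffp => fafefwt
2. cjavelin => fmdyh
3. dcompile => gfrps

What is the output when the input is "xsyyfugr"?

Each output is the input with this applied: delete the last 3 characters, then shift every letter 3 places forward in the alphabet (wrapping around).
"xsyyfugr" → "xsyyf" → "avbbi".

avbbi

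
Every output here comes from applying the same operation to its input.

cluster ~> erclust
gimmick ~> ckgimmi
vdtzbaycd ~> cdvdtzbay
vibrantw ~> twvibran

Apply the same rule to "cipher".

The transformation: move the last 2 characters to the front (rotate right by 2).
For "cipher" the result is "erciph".

erciph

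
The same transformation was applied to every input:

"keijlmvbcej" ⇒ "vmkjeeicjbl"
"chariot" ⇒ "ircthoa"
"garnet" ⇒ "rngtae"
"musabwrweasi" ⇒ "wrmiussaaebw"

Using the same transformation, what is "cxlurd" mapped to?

Each output is the input with this applied: take characters alternately from the front and the back (1st, last, 2nd, 2nd-last, ...), then move the last 2 characters to the front (rotate right by 2).
"cxlurd" → "lucdxr".

lucdxr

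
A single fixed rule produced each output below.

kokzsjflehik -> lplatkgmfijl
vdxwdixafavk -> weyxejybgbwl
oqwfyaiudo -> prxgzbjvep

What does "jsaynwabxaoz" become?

ktbzoxbcybpa

The transformation: shift every letter 1 place forward in the alphabet (wrapping around).
Doing the same to "jsaynwabxaoz": "ktbzoxbcybpa".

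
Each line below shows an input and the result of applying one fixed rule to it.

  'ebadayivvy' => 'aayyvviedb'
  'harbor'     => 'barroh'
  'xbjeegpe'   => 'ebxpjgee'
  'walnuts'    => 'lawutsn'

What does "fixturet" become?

The pattern: sort the characters into reverse alphabetical order, then move the last 2 characters to the front (rotate right by 2).
On "fixturet" that produces "fexuttri".

fexuttri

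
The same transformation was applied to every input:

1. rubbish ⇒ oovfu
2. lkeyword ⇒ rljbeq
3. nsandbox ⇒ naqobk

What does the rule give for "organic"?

What's happening: shift every letter 13 places forward in the alphabet (wrapping around) — i.e. ROT13, then delete the first 2 characters.
For "organic", step one produces "betnavp"; step two turns that into "tnavp".

tnavp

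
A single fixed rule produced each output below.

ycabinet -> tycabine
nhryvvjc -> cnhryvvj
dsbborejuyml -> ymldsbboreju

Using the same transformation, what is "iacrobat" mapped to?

tiacroba

Each output is the input with this applied: swap the front and back halves of the string, then move the first 3 characters to the end (rotate left by 3).
On "iacrobat" that produces "tiacroba".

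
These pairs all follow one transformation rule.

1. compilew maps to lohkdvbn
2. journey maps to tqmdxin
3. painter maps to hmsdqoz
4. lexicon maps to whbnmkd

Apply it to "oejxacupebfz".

iwzbtodaeynd

In each case the input is transformed by: shift every letter 1 place backward in the alphabet (wrapping around), then move the first 2 characters to the end (rotate left by 2).
For "oejxacupebfz", step one produces "ndiwzbtodaey"; step two turns that into "iwzbtodaeynd".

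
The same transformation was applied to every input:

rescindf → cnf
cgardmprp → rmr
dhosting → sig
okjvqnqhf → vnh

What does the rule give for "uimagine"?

The transformation: delete the first 3 characters, then keep every other character starting from the first (positions 1st, 3rd, 5th, ...).
Starting from "uimagine": after the first operation, "agine"; after the second, "aie".

aie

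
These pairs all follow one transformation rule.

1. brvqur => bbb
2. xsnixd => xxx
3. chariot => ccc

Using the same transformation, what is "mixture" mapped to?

What's happening: repeat every character 3 times, then keep only the first 3 characters.
Applying both steps to "mixture": "mmmiiixxxtttuuurrreee", then "mmm".
(Check on "xsnixd": → "xxxsssnnniiixxxddd" → "xxx" ✓)

mmm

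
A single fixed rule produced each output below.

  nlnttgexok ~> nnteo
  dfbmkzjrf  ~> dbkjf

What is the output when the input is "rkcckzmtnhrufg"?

rckmnrf

In each case the input is transformed by: keep every other character starting from the first (positions 1st, 3rd, 5th, ...).
Doing the same to "rkcckzmtnhrufg": "rckmnrf".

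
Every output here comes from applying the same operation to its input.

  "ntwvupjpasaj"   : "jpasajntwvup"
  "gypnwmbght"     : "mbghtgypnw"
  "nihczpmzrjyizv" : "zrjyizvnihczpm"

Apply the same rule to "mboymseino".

In each case the input is transformed by: swap the front and back halves of the string.
Doing the same to "mboymseino": "seinomboym".

seinomboym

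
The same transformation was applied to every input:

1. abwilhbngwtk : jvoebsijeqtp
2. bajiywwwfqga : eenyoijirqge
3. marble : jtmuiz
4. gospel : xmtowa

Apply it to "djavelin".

mtqvlrid

Rule — shift every letter 8 places forward in the alphabet (wrapping around), then swap the front and back halves of the string.
"djavelin" → "lridmtqv" → "mtqvlrid".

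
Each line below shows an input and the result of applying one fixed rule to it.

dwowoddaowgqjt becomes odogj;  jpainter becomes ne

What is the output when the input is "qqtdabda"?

ad

In each case the input is transformed by: keep every other character starting from the first (positions 1st, 3rd, 5th, ...), then delete the first 2 characters.
Working it through for "qqtdabda": intermediate "qtad", final "ad".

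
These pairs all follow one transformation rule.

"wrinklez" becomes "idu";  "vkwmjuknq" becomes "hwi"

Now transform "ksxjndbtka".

What's happening: shift every letter 12 places forward in the alphabet (wrapping around), then keep only the first 3 characters.
On "ksxjndbtka": the first step gives "wejvzpnfwm", and the second then gives "wej".

wej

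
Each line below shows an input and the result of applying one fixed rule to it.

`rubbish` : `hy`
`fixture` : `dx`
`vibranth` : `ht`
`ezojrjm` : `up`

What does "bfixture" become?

The pattern: shift every letter 6 places forward in the alphabet (wrapping around), then keep one character in every 3, starting at position 3 (positions 3rd, 6th, 9th, ...).
Working it through for "bfixture": intermediate "hlodzaxk", final "oa".
(Check on "vibranth": → "bohxgtzn" → "ht" ✓)

oa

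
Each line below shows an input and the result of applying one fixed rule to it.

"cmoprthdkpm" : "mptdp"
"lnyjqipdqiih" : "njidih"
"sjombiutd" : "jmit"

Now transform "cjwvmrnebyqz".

The rule is to keep every other character starting from the second (positions 2nd, 4th, 6th, ...).
Applying that to "cjwvmrnebyqz" gives "jvreyz".

jvreyz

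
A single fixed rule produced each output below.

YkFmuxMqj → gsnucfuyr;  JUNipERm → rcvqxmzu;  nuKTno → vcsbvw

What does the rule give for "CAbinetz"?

Rule — shift every letter 8 places forward in the alphabet (wrapping around), then convert every letter to lowercase.
For "CAbinetz", step one produces "KIjqvmbh"; step two turns that into "kijqvmbh".

kijqvmbh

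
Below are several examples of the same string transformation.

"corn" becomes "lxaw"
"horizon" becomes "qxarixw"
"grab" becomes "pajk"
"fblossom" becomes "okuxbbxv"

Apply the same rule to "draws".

The pattern: shift every letter 9 places forward in the alphabet (wrapping around).
Doing the same to "draws": "majfb".

majfb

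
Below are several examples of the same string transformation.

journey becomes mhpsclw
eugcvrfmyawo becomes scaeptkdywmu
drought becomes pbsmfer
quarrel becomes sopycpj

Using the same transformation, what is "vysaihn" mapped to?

The rule is to swap each adjacent pair of characters (1↔2, 3↔4, ...), then shift every letter 2 places backward in the alphabet (wrapping around).
Applying both steps to "vysaihn": "yvashin", then "wtyqfgl".

wtyqfgl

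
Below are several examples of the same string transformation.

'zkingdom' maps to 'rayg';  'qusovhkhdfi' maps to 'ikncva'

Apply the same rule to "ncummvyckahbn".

fmeqczf

Rule — shift every letter 8 places backward in the alphabet (wrapping around), then keep every other character starting from the first (positions 1st, 3rd, 5th, ...).
"ncummvyckahbn" → "fumeenqucsztf" → "fmeqczf".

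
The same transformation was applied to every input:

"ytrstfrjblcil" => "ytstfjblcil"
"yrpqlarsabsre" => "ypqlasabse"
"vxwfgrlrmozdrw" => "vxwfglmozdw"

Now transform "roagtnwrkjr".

In each case the input is transformed by: remove every "r".
For "roagtnwrkjr" the result is "oagtnwkj".

oagtnwkj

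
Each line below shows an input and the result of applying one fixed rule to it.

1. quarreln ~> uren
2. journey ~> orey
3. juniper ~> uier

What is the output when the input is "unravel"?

The rule is to swap each adjacent pair of characters (1↔2, 3↔4, ...), then keep every other character starting from the first (positions 1st, 3rd, 5th, ...).
On "unravel" that produces "nael".

nael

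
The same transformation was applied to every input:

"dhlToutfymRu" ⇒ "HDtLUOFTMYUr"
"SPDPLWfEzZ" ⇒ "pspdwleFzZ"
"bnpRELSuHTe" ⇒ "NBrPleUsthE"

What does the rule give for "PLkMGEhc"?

What's happening: swap each adjacent pair of characters (1↔2, 3↔4, ...), then flip the case of every letter.
On "PLkMGEhc" that produces "lpmKegCH".

lpmKegCH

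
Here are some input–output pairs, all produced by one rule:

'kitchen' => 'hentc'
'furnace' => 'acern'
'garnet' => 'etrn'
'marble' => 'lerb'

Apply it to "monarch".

What's happening: delete the first 2 characters, then move the first 2 characters to the end (rotate left by 2).
Starting from "monarch": after the first operation, "narch"; after the second, "rchna".

rchna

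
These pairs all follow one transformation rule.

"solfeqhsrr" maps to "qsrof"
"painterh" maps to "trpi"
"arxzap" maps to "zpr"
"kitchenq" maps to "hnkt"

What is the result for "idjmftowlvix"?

The rule is to swap the front and back halves of the string, then keep every other character starting from the first (positions 1st, 3rd, 5th, ...).
For "idjmftowlvix", step one produces "owlvixidjmft"; step two turns that into "oliijf".

oliijf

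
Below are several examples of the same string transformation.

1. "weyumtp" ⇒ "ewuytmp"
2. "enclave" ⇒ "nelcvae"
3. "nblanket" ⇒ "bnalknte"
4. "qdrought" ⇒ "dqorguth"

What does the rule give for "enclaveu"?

nelcvaue

The transformation: swap each adjacent pair of characters (1↔2, 3↔4, ...).
Doing the same to "enclaveu": "nelcvaue".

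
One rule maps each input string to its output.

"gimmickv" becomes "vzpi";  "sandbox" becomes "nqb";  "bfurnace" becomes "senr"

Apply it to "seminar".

What's happening: keep every other character starting from the second (positions 2nd, 4th, 6th, ...), then shift every letter 13 places forward in the alphabet (wrapping around) — i.e. ROT13.
Applying both steps to "seminar": "eia", then "rvn".

rvn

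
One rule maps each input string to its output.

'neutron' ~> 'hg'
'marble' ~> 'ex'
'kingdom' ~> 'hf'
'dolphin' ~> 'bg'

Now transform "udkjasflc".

Looking at the pairs, the operation is to shift every letter 7 places backward in the alphabet (wrapping around), then keep only the last 2 characters.
On "udkjasflc": the first step gives "nwdctlyev", and the second then gives "ev".

ev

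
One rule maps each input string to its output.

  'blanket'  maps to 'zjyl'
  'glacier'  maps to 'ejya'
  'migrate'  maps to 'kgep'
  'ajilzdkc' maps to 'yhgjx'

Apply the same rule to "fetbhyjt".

Looking at the pairs, the operation is to shift every letter 2 places backward in the alphabet (wrapping around), then delete the last 3 characters.
On "fetbhyjt": the first step gives "dcrzfwhr", and the second then gives "dcrzf".

dcrzf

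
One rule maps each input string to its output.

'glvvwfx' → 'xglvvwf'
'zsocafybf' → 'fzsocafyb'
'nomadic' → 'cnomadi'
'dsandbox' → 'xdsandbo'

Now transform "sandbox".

The pattern: move the last character to the front.
Doing the same to "sandbox": "xsandbo".

xsandbo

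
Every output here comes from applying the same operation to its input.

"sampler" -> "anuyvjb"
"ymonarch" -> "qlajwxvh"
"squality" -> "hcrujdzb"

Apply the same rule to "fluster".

ancbduo

The pattern: reverse the string, then shift every letter 9 places forward in the alphabet (wrapping around).
Working it through for "fluster": intermediate "retsulf", final "ancbduo".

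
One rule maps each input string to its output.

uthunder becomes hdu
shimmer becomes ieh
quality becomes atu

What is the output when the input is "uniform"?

irn

What's happening: move the first 2 characters to the end (rotate left by 2), then keep one character in every 3, starting at position 1 (positions 1st, 4th, 7th, ...).
For "uniform", step one produces "iformun"; step two turns that into "irn".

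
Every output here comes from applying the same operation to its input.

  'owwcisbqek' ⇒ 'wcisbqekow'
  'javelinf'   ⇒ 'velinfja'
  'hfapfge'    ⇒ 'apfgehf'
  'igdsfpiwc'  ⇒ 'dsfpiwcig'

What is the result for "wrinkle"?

Each output is the input with this applied: move the first 2 characters to the end (rotate left by 2).
For "wrinkle" the result is "inklewr".

inklewr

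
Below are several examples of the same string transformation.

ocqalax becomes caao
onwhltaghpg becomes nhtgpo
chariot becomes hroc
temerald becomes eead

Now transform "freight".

rihf

Each output is the input with this applied: move the first character to the end, then keep every other character starting from the first (positions 1st, 3rd, 5th, ...).
Starting from "freight": after the first operation, "reightf"; after the second, "rihf".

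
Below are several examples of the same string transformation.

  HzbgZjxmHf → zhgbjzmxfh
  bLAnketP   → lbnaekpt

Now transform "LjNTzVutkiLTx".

jltnvztuiktlx

Looking at the pairs, the operation is to swap each adjacent pair of characters (1↔2, 3↔4, ...), then convert every letter to lowercase.
For "LjNTzVutkiLTx" the result is "jltnvztuiktlx".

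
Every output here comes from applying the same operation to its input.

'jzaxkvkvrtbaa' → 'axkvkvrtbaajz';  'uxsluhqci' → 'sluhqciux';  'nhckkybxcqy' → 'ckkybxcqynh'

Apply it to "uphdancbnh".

hdancbnhup

The pattern: move the first 2 characters to the end (rotate left by 2).
For "uphdancbnh" the result is "hdancbnhup".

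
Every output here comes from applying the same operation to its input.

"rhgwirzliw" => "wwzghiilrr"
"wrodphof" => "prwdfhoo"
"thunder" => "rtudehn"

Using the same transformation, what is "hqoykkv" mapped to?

What's happening: sort the characters into alphabetical order, then move the last 3 characters to the front (rotate right by 3).
On "hqoykkv": the first step gives "hkkoqvy", and the second then gives "qvyhkko".
(Check on "rhgwirzliw": → "ghiilrrwwz" → "wwzghiilrr" ✓)

qvyhkko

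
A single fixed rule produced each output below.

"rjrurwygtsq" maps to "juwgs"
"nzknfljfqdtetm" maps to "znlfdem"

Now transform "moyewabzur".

Rule — keep every other character starting from the second (positions 2nd, 4th, 6th, ...).
So "moyewabzur" becomes "oeazr".

oeazr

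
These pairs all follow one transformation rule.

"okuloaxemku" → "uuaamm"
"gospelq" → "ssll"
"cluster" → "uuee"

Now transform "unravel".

rree

What's happening: keep one character in every 3, starting at position 3 (positions 3rd, 6th, 9th, ...), then double every character.
On "unravel" that produces "rree".
(Check on "okuloaxemku": → "uam" → "uuaamm" ✓)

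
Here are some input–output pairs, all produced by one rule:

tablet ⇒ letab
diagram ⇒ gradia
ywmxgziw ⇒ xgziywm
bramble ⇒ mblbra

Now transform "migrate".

The pattern: delete the last character, then move the first 3 characters to the end (rotate left by 3).
"migrate" → "migrat" → "ratmig".

ratmig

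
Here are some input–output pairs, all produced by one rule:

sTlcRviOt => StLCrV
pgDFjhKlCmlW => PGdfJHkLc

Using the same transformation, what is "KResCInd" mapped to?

krESc

Rule — flip the case of every letter, then delete the last 3 characters.
Doing the same to "KResCInd": "krESc".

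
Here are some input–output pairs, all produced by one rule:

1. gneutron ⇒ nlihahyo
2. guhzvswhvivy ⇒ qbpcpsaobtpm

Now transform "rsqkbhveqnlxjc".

ykhfrdwlmkevbp

Looking at the pairs, the operation is to swap the front and back halves of the string, then shift every letter 6 places backward in the alphabet (wrapping around).
Starting from "rsqkbhveqnlxjc": after the first operation, "eqnlxjcrsqkbhv"; after the second, "ykhfrdwlmkevbp".
(Check on "gneutron": → "trongneu" → "nlihahyo" ✓)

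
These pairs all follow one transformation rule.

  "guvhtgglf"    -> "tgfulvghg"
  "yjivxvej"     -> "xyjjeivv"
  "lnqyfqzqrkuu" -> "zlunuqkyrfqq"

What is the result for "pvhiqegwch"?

Looking at the pairs, the operation is to take characters alternately from the front and the back (1st, last, 2nd, 2nd-last, ...), then move the last character to the front.
Applying both steps to "pvhiqegwch": "phvchwigqe", then "ephvchwigq".

ephvchwigq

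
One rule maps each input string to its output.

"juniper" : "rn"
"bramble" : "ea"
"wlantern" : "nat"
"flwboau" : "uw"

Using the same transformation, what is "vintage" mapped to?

The transformation: take characters alternately from the front and the back (1st, last, 2nd, 2nd-last, ...), then keep one character in every 3, starting at position 2 (positions 2nd, 5th, 8th, ...).
Doing the same to "vintage": "en".
(Check on "flwboau": → "fulawob" → "uw" ✓)

en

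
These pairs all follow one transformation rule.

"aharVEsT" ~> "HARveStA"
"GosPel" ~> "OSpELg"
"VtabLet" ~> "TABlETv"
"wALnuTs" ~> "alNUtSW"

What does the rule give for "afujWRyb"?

FUJwrYBA

The transformation: flip the case of every letter, then move the first character to the end.
Applying that to "afujWRyb" gives "FUJwrYBA".
(Check on "VtabLet": → "vTABlET" → "TABlETv" ✓)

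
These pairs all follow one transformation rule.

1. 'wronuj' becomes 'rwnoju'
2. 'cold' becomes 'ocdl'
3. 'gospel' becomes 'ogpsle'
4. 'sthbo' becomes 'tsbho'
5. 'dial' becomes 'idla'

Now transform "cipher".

ichpre

Looking at the pairs, the operation is to swap each adjacent pair of characters (1↔2, 3↔4, ...).
On "cipher" that produces "ichpre".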